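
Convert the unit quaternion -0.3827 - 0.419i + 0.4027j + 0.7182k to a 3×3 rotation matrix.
[[-0.356, 0.2122, -0.9101], [-0.8872, -0.3827, 0.2577], [-0.2936, 0.8991, 0.3245]]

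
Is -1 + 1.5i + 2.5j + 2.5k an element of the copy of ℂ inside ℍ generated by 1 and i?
No. The quaternion -1 + 1.5i + 2.5j + 2.5k has j-coefficient y = 2.5 and k-coefficient z = 2.5, not both zero, so it does not lie in the complex subalgebra spanned by 1 and i.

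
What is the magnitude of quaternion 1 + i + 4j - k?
√19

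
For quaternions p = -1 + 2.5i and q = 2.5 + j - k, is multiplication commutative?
No: pq = -2.5 + 6.25i + 1.5j + 3.5k ≠ -2.5 + 6.25i - 3.5j - 1.5k = qp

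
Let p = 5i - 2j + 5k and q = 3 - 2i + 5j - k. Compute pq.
25 - 8i - 11j + 36k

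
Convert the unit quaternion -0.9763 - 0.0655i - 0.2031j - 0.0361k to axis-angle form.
axis = (-0.3026, -0.9384, -0.1668), θ = 335°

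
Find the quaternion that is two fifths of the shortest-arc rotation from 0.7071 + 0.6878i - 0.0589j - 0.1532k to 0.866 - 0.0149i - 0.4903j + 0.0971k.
0.855 + 0.4454i - 0.2596j - 0.0569k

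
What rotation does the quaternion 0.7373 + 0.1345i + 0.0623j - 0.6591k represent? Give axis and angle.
axis = (0.1991, 0.0922, -0.9756), θ = 85°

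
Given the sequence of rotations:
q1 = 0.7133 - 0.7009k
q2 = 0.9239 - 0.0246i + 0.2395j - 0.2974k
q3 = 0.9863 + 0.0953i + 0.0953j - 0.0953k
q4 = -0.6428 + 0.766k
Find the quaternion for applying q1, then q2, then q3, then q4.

q2 · q1 = 0.4506 - 0.1854i + 0.1536j - 0.8597k
q3 · q2 · q1 = 0.3655 - 0.2072i + 0.294j - 0.8586k
q4 · q3 · q2 · q1 = 0.4227 - 0.092i - 0.3477j + 0.8319k
0.4227 - 0.092i - 0.3477j + 0.8319k


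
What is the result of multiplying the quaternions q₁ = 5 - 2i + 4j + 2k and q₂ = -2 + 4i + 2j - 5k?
-49k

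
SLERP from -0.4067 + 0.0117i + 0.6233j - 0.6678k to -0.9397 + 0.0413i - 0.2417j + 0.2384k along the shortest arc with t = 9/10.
-0.9798 + 0.0421i - 0.1431j + 0.1332k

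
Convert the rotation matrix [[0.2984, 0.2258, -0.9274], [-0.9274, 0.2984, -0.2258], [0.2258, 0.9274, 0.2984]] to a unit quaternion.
0.6883 + 0.4188i - 0.4188j - 0.4188k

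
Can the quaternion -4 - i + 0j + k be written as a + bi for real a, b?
No. The quaternion -4 - i + k has j-coefficient y = 0 and k-coefficient z = 1, not both zero, so it does not lie in the complex subalgebra spanned by 1 and i.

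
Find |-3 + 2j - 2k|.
√17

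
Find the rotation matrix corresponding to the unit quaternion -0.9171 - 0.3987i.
[[1, 0, 0], [0, 0.6821, -0.7313], [0, 0.7313, 0.6821]]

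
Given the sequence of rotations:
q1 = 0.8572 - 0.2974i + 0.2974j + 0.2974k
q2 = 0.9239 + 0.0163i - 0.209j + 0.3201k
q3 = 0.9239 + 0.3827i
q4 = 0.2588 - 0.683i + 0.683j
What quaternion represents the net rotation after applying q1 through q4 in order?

q2 · q1 = 0.7638 - 0.4181i - 0.0044j + 0.4918k
q3 · q2 · q1 = 0.8657 - 0.094i - 0.1923j + 0.4527k
q4 · q3 · q2 · q1 = 0.2912 - 0.3064i + 0.8507j + 0.3127k
0.2912 - 0.3064i + 0.8507j + 0.3127k


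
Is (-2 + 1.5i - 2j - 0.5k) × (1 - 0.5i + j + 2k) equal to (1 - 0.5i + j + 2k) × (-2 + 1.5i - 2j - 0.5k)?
No: pq = 1.75 - i - 6.75j - 4k ≠ 1.75 + 6i - 1.25j - 5k = qp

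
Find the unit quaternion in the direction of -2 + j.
-0.8944 + 0.4472j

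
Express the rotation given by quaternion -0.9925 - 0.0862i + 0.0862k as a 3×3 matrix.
[[0.9851, 0.1711, -0.0149], [-0.1711, 0.9703, -0.1711], [-0.0149, 0.1711, 0.9851]]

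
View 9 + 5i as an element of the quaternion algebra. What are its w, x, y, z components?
9 + 5i + 0j + 0k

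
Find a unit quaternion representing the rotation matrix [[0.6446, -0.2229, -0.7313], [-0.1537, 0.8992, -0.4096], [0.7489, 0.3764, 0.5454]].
0.8788 + 0.2236i - 0.4211j + 0.0197k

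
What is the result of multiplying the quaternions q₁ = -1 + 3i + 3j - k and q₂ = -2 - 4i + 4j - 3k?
-1 - 7i + 3j + 29k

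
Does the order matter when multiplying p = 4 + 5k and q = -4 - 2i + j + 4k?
Yes: pq = -36 - 13i - 6j - 4k ≠ -36 - 3i + 14j - 4k = qp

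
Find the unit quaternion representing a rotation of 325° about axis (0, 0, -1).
-0.9537 - 0.3007k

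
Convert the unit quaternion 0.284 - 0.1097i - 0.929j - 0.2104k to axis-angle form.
axis = (-0.1144, -0.9689, -0.2194), θ = 147°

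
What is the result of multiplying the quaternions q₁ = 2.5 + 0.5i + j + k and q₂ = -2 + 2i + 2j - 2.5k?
-5.5 - 0.5i + 6.25j - 9.25k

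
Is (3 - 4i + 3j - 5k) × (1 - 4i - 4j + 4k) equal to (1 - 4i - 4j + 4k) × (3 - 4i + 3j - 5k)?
No: pq = 19 - 24i + 27j + 35k ≠ 19 - 8i - 45j - 21k = qp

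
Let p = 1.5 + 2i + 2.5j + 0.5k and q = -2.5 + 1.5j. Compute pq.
-7.5 - 5.75i - 4j + 1.75k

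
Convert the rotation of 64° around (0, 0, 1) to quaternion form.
0.848 + 0.5299k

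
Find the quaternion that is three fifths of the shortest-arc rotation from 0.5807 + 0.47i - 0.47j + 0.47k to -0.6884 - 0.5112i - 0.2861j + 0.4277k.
0.7909 + 0.607i - 0.0323j - 0.0698k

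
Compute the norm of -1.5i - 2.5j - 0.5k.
2.958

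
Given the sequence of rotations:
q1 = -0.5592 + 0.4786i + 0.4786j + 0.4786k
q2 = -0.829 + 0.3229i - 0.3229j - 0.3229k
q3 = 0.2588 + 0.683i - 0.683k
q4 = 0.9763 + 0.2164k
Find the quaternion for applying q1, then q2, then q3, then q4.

q2 · q1 = 0.6181 - 0.5773i - 0.5253j + 0.0929k
q3 · q2 · q1 = 0.6177 - 0.086i + 0.1949j - 0.7569k
q4 · q3 · q2 · q1 = 0.7669 - 0.1261i + 0.1717j - 0.6053k
0.7669 - 0.1261i + 0.1717j - 0.6053k


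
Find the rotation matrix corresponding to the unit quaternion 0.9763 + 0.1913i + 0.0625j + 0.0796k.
[[0.9795, -0.1315, 0.1525], [0.1793, 0.9141, -0.3636], [-0.0916, 0.3835, 0.919]]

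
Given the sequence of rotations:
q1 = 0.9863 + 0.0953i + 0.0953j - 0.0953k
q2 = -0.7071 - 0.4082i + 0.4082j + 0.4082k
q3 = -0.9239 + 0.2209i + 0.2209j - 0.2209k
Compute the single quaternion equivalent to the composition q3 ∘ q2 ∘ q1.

q2 · q1 = -0.6585 - 0.5478i + 0.3352j + 0.3922k
q3 · q2 · q1 = 0.742 + 0.5213i - 0.4208j - 0.0218k
0.742 + 0.5213i - 0.4208j - 0.0218k


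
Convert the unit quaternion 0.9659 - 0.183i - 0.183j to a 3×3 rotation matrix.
[[0.933, 0.067, -0.3535], [0.067, 0.933, 0.3535], [0.3535, -0.3535, 0.866]]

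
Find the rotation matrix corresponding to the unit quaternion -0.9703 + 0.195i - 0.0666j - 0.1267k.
[[0.959, -0.2718, 0.0798], [0.2199, 0.8918, 0.3953], [-0.1787, -0.3615, 0.9151]]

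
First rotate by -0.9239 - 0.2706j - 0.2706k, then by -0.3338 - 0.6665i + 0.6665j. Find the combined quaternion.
0.4888 + 0.4354i - 0.7058j + 0.2707k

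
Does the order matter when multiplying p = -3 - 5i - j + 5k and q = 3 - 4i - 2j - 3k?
Yes: pq = -16 + 10i - 32j + 30k ≠ -16 - 16i + 38j + 18k = qp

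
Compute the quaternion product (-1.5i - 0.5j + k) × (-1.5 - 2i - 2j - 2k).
-2 + 5.25i - 4.25j + 0.5k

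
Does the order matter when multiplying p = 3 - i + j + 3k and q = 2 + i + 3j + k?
Yes: pq = 1 - 7i + 15j + 5k ≠ 1 + 9i + 7j + 13k = qp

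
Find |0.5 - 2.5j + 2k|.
3.24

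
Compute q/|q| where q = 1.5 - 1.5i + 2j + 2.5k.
0.3906 - 0.3906i + 0.5208j + 0.6509k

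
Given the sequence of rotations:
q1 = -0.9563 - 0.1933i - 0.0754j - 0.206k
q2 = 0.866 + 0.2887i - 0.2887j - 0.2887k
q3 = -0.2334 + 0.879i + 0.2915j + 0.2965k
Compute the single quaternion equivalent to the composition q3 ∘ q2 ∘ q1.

q2 · q1 = -0.8536 - 0.4058i + 0.3261j + 0.0201k
q3 · q2 · q1 = 0.4549 - 0.7464i - 0.4629j + 0.1471k
0.4549 - 0.7464i - 0.4629j + 0.1471k


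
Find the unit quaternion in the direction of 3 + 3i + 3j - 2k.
0.5388 + 0.5388i + 0.5388j - 0.3592k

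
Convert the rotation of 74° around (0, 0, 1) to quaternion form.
0.7986 + 0.6018k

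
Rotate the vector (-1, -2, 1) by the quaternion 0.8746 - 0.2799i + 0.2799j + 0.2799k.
(0.939, -1.06, 1.999)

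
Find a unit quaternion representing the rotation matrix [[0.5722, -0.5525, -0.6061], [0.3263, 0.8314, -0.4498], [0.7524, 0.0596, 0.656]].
0.8746 + 0.1456i - 0.3883j + 0.2512k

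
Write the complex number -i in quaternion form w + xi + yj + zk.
0 - i + 0j + 0k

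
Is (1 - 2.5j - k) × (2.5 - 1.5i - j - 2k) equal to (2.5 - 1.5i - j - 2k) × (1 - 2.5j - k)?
No: pq = -2 + 2.5i - 5.75j - 8.25k ≠ -2 - 5.5i - 8.75j - 0.75k = qp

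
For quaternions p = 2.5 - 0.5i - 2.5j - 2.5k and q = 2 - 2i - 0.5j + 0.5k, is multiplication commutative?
No: pq = 4 - 8.5i - j - 8.5k ≠ 4 - 3.5i - 11.5j + k = qp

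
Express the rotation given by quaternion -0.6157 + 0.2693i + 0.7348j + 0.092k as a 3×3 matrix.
[[-0.0968, 0.5091, -0.8553], [0.2825, 0.838, 0.4668], [0.9544, -0.1964, -0.2249]]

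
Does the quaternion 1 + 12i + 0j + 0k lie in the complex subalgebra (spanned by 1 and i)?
Yes. The quaternion 1 + 12i has j- and k-coefficients y = z = 0, so it lies in the complex subalgebra spanned by 1 and i.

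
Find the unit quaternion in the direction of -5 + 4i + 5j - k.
-0.6108 + 0.4887i + 0.6108j - 0.1222k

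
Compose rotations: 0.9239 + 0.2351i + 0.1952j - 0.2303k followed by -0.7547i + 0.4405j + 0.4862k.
0.2034 - 0.8936i + 0.3475j + 0.1983k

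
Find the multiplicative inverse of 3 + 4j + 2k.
0.1034 - 0.1379j - 0.069k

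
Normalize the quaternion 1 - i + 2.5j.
0.3482 - 0.3482i + 0.8704j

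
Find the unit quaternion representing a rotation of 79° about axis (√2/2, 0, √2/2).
0.7716 + 0.4498i + 0.4498k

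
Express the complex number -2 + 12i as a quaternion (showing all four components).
-2 + 12i + 0j + 0k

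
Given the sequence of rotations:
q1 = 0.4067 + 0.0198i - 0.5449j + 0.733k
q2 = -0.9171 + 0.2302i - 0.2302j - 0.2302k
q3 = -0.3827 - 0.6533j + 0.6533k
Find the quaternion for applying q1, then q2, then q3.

q2 · q1 = -0.3342 - 0.2187i + 0.2328j - 0.8867k
q3 · q2 · q1 = 0.8593 + 0.5109i - 0.0136j - 0.0219k
0.8593 + 0.5109i - 0.0136j - 0.0219k


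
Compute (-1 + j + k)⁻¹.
-0.3333 - 0.3333j - 0.3333k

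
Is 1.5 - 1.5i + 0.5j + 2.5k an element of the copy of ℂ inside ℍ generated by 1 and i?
No. The quaternion 1.5 - 1.5i + 0.5j + 2.5k has j-coefficient y = 0.5 and k-coefficient z = 2.5, not both zero, so it does not lie in the complex subalgebra spanned by 1 and i.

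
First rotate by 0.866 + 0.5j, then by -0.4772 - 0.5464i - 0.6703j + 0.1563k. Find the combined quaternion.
-0.0781 - 0.5513i - 0.8191j - 0.1378k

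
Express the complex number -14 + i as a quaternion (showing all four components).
-14 + i + 0j + 0k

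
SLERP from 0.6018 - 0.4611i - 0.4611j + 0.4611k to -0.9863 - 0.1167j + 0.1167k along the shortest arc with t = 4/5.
0.9937 - 0.1114i - 0.011j + 0.011k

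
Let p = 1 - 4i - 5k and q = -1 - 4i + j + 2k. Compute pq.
-7 + 5i + 29j + 3k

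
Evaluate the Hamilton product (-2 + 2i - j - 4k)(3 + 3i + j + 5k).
9 - i - 27j - 17k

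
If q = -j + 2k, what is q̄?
j - 2k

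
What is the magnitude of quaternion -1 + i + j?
√3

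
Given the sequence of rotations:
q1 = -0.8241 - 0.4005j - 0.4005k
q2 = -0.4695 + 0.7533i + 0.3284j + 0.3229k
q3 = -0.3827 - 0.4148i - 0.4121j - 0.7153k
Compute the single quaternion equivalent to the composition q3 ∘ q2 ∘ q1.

q2 · q1 = 0.6478 - 0.623i + 0.2191j - 0.3798k
q3 · q2 · q1 = -0.6877 + 0.283i - 0.0627j - 0.6656k
-0.6877 + 0.283i - 0.0627j - 0.6656k


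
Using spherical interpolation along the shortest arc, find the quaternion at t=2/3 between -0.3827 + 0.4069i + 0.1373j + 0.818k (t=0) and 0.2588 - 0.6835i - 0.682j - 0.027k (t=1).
-0.344 + 0.6694i + 0.5615j + 0.344k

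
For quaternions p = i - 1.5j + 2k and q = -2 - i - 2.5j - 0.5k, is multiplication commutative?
No: pq = -1.75 + 3.75i + 1.5j - 8k ≠ -1.75 - 7.75i + 4.5j = qp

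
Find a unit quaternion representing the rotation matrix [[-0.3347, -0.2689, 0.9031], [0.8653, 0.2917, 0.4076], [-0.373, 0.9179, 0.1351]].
0.5225 + 0.2442i + 0.6106j + 0.5427k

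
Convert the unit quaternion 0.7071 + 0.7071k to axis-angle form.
axis = (0, 0, 1), θ = π/2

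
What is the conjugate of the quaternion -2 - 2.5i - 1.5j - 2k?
-2 + 2.5i + 1.5j + 2k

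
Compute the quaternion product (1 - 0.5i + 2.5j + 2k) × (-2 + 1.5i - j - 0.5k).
2.25 + 3.25i - 3.25j - 7.75k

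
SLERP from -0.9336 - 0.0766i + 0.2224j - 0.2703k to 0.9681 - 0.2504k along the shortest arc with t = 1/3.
-0.9819 - 0.0527i + 0.153j - 0.0982k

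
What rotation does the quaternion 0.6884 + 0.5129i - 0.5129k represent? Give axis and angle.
axis = (√2/2, 0, -√2/2), θ = 93°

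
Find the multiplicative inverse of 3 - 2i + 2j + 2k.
0.1429 + 0.0952i - 0.0952j - 0.0952k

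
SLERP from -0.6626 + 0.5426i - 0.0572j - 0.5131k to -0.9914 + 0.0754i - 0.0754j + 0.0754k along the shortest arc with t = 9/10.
-0.9884 + 0.1307i - 0.0759j + 0.0116k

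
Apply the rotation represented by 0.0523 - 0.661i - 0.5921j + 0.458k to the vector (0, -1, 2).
(-2.07, -0.653, -0.539)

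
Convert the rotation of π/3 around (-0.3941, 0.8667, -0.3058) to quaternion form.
0.866 - 0.1971i + 0.4334j - 0.1529k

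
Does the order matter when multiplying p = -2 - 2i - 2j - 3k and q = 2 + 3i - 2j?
Yes: pq = -2 - 16i - 9j + 4k ≠ -2 - 4i + 9j - 16k = qp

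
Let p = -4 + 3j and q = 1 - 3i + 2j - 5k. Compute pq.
-10 - 3i - 5j + 29k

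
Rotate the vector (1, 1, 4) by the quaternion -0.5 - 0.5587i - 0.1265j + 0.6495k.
(-1.482, -3.868, 0.917)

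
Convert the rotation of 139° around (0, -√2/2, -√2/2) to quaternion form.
0.3502 - 0.6623j - 0.6623k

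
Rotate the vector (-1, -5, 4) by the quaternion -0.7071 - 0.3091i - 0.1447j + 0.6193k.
(-5.73, -1.888, 2.366)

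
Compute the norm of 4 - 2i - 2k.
√24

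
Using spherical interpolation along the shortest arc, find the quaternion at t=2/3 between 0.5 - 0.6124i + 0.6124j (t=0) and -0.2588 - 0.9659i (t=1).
0.0065 - 0.9694i + 0.2455j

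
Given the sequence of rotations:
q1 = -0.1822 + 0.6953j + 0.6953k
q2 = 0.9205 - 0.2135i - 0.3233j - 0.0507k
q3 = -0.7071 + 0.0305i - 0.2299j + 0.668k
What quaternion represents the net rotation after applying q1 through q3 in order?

q2 · q1 = 0.0923 - 0.1506i + 0.8474j + 0.5008k
q3 · q2 · q1 = -0.2004 - 0.5719i - 0.7363j - 0.3012k
-0.2004 - 0.5719i - 0.7363j - 0.3012k


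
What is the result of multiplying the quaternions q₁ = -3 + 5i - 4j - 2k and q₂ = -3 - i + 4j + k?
32 - 8i - 3j + 19k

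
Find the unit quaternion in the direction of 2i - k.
0.8944i - 0.4472k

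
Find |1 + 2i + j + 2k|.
√10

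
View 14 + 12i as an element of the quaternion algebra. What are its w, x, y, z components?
14 + 12i + 0j + 0k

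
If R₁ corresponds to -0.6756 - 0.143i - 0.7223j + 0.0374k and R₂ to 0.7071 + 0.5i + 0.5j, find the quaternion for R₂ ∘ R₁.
-0.0451 - 0.4202i - 0.8672j - 0.2632k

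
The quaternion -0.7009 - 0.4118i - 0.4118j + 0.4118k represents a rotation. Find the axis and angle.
axis = (-√3/3, -√3/3, √3/3), θ = 269°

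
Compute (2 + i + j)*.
2 - i - j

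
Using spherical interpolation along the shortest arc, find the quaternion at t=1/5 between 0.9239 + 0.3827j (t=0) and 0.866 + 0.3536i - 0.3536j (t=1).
0.9674 + 0.0795i + 0.2406j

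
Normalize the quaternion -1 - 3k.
-0.3162 - 0.9487k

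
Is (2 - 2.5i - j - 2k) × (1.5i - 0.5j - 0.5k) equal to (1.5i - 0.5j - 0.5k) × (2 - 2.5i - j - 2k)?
No: pq = 2.25 + 2.5i - 5.25j + 1.75k ≠ 2.25 + 3.5i + 3.25j - 3.75k = qp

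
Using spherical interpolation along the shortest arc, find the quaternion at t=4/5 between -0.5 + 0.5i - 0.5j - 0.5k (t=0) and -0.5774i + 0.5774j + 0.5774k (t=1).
-0.1045 + 0.5742i - 0.5742j - 0.5742k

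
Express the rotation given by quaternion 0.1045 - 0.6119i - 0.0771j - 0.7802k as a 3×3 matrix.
[[-0.2293, 0.2574, 0.9387], [-0.0687, -0.9663, 0.2482], [0.9709, -0.0076, 0.2393]]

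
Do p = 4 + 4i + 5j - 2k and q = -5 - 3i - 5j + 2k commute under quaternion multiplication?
No: pq = 21 - 32i - 47j + 13k ≠ 21 - 32i - 43j + 23k = qp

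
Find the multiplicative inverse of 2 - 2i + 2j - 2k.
0.125 + 0.125i - 0.125j + 0.125k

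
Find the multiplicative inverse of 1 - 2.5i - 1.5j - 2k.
0.0741 + 0.1852i + 0.1111j + 0.1481k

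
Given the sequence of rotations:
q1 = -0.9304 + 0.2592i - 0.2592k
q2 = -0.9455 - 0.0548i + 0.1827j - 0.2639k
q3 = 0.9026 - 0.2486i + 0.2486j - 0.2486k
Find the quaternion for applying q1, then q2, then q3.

q2 · q1 = 0.8255 - 0.2414i - 0.2526j + 0.4433k
q3 · q2 · q1 = 0.8581 - 0.3757i + 0.1474j + 0.3177k
0.8581 - 0.3757i + 0.1474j + 0.3177k


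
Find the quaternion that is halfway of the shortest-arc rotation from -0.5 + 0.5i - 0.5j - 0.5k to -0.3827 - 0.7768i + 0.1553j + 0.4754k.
-0.0674 + 0.7341i - 0.3768j - 0.5608k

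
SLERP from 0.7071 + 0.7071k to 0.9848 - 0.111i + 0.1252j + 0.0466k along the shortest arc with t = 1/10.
0.7567 - 0.0122i + 0.0138j + 0.6535k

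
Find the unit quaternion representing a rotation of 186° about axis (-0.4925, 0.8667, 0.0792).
-0.0523 - 0.4918i + 0.8655j + 0.0791k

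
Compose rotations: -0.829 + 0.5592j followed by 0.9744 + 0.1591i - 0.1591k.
-0.8078 - 0.0429i + 0.5449j + 0.2209k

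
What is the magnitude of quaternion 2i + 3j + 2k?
√17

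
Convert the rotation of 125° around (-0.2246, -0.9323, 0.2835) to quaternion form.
0.4617 - 0.1992i - 0.827j + 0.2515k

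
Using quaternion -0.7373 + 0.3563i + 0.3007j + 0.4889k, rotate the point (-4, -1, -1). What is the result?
(-2.205, 0.939, -3.501)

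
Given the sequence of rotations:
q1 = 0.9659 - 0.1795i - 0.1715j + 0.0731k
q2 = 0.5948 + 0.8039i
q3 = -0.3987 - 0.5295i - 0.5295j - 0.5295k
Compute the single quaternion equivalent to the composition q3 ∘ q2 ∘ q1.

q2 · q1 = 0.7188 + 0.6697i - 0.1608j - 0.0944k
q3 · q2 · q1 = -0.0671 - 0.6828i - 0.7211j + 0.0968k
-0.0671 - 0.6828i - 0.7211j + 0.0968k


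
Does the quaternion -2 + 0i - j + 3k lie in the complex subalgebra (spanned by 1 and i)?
No. The quaternion -2 - j + 3k has j-coefficient y = -1 and k-coefficient z = 3, not both zero, so it does not lie in the complex subalgebra spanned by 1 and i.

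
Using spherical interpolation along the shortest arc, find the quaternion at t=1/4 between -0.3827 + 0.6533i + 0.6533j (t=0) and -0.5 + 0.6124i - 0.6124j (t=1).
-0.5071 + 0.7826i + 0.3611j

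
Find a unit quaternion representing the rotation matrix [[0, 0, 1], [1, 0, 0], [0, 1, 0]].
0.5 + 0.5i + 0.5j + 0.5k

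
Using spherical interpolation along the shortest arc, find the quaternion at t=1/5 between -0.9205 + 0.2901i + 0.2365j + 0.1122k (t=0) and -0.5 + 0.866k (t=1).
-0.8998 + 0.2466i + 0.2011j + 0.2984k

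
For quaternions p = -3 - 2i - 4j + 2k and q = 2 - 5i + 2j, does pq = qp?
No: pq = -8 + 7i - 24j - 20k ≠ -8 + 15i - 4j + 28k = qp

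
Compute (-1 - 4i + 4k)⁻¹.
-0.0303 + 0.1212i - 0.1212k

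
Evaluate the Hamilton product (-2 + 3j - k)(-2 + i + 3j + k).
-4 + 4i - 13j - 3k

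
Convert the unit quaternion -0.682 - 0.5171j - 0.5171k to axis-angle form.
axis = (0, -√2/2, -√2/2), θ = 266°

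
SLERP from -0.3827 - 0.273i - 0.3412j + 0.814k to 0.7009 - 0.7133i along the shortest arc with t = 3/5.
-0.7661 + 0.4052i - 0.1929j + 0.4601k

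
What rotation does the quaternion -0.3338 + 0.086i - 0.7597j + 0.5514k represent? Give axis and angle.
axis = (0.0912, -0.8059, 0.5849), θ = 219°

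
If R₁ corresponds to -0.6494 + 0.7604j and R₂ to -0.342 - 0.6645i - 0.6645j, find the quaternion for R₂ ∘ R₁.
0.7274 + 0.4315i + 0.1715j - 0.5053k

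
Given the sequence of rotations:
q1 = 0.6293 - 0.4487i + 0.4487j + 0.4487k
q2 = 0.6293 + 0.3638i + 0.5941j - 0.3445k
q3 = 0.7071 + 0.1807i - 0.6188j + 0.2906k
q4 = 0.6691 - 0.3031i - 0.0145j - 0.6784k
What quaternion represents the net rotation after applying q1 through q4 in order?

q2 · q1 = 0.4473 + 0.3677i + 0.6476j + 0.4954k
q3 · q2 · q1 = 0.5066 - 0.1539i + 0.1985j + 0.8248k
q4 · q3 · q2 · q1 = 0.8547 - 0.1338i + 0.4799j + 0.1458k
0.8547 - 0.1338i + 0.4799j + 0.1458k


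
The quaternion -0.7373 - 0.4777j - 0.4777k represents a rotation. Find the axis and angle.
axis = (0, -√2/2, -√2/2), θ = 275°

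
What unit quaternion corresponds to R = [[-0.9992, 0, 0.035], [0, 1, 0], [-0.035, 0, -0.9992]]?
0.0175 + 0.9998j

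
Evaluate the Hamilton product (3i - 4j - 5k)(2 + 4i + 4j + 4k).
24 + 10i - 40j + 18k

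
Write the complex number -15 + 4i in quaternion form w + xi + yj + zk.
-15 + 4i + 0j + 0k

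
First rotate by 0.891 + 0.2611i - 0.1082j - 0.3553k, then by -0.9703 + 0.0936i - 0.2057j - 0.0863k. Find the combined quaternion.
-0.9419 - 0.1062i - 0.0676j + 0.3114k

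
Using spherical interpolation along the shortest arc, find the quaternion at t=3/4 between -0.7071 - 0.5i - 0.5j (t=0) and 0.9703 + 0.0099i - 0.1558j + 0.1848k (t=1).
-0.9773 - 0.1508i - 0.0184j - 0.1477k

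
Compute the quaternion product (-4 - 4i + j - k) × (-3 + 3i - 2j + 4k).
30 + 2i + 18j - 8k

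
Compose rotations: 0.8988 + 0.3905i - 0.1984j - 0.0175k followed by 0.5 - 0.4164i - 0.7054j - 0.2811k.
0.4671 - 0.2224i - 0.8503j + 0.0967k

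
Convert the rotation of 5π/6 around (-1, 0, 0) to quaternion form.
0.2588 - 0.9659i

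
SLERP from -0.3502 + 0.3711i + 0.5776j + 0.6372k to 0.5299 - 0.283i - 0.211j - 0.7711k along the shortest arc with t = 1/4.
-0.4031 + 0.3553i + 0.4939j + 0.6836k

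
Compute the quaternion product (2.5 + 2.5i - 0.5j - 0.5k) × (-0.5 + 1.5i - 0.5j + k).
-4.75 + 1.75i - 4.25j + 2.25k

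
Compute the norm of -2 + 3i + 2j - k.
√18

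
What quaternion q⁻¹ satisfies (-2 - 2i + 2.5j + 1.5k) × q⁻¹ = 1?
-0.1212 + 0.1212i - 0.1515j - 0.0909k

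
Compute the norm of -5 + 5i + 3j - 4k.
√75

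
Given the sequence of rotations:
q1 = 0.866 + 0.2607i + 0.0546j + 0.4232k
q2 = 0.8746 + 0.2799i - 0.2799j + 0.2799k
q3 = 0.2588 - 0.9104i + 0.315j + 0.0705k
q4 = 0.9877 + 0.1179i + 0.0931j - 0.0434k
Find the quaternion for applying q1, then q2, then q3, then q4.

q2 · q1 = 0.5813 + 0.3367i - 0.2401j + 0.7008k
q3 · q2 · q1 = 0.4832 - 0.2044i + 0.7827j + 0.3349k
q4 · q3 · q2 · q1 = 0.443 - 0.0798i + 0.7874j + 0.4211k
0.443 - 0.0798i + 0.7874j + 0.4211k


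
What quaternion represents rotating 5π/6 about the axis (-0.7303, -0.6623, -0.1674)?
0.2588 - 0.7054i - 0.6397j - 0.1617k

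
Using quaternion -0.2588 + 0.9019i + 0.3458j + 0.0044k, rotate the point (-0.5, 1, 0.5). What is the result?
(0.16, -0.703, -0.99)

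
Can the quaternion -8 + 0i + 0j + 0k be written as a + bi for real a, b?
Yes. The quaternion -8 has j- and k-coefficients y = z = 0, so it lies in the complex subalgebra spanned by 1 and i.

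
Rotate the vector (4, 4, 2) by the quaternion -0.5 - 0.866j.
(-0.268, 4, -4.464)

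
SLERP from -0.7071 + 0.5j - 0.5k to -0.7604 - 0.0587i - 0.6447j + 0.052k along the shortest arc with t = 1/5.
-0.8542 - 0.0163i + 0.2758j - 0.4404k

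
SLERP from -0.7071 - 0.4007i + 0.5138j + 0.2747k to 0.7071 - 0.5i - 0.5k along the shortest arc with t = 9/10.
-0.7521 + 0.42i + 0.0638j + 0.5039k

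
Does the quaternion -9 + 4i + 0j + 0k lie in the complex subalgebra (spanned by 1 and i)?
Yes. The quaternion -9 + 4i has j- and k-coefficients y = z = 0, so it lies in the complex subalgebra spanned by 1 and i.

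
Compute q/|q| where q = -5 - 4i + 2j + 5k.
-0.5976 - 0.4781i + 0.239j + 0.5976k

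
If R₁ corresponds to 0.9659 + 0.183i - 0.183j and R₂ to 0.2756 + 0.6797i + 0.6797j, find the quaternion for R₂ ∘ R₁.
0.2662 + 0.707i + 0.6061j - 0.2488k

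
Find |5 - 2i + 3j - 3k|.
√47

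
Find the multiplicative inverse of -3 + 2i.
-0.2308 - 0.1538i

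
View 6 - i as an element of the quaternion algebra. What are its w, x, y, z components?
6 - i + 0j + 0k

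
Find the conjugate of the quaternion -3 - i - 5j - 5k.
-3 + i + 5j + 5k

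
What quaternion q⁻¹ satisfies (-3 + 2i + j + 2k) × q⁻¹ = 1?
-0.1667 - 0.1111i - 0.0556j - 0.1111k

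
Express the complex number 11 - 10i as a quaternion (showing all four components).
11 - 10i + 0j + 0k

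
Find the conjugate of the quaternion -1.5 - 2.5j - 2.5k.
-1.5 + 2.5j + 2.5k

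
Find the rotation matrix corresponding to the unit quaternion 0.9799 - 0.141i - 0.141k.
[[0.9602, 0.2763, 0.0398], [-0.2763, 0.9205, 0.2763], [0.0398, -0.2763, 0.9602]]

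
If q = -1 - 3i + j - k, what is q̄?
-1 + 3i - j + k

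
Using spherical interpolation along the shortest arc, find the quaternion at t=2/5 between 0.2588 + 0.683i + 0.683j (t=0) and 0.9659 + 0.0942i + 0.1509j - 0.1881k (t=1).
0.6481 + 0.5207i + 0.5482j - 0.0912k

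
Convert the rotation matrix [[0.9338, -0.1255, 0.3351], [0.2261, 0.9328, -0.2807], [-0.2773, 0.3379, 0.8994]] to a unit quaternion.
0.9703 + 0.1594i + 0.1578j + 0.0906k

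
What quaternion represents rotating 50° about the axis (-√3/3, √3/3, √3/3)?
0.9063 - 0.244i + 0.244j + 0.244k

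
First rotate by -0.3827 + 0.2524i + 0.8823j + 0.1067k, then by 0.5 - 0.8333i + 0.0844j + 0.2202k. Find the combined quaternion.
-0.079 + 0.2598i + 0.5533j - 0.7874k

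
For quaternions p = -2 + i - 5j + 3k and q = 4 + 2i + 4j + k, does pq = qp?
No: pq = 7 - 17i - 23j + 24k ≠ 7 + 17i - 33j - 4k = qp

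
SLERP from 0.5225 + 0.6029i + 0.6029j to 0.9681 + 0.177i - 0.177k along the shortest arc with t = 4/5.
0.9359 + 0.2875i + 0.1383j - 0.1492k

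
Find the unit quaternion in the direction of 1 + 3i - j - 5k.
0.1667 + 0.5i - 0.1667j - 0.8333k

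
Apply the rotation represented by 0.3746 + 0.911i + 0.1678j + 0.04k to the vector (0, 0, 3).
(0.596, -2.007, -2.148)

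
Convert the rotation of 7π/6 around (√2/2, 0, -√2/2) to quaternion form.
-0.2588 + 0.683i - 0.683k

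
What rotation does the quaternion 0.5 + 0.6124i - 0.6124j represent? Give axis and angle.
axis = (√2/2, -√2/2, 0), θ = 2π/3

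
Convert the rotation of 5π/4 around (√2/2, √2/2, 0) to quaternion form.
-0.3827 + 0.6533i + 0.6533j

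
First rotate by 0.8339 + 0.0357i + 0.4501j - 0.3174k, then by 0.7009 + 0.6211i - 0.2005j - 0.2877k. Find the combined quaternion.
0.5612 + 0.7361i + 0.3351j - 0.1757k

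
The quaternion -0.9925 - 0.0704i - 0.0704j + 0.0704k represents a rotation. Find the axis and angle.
axis = (-√3/3, -√3/3, √3/3), θ = 346°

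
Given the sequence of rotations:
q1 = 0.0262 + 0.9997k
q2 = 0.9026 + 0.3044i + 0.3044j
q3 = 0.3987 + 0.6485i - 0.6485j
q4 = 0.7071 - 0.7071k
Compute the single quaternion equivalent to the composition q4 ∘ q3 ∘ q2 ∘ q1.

q2 · q1 = 0.0236 + 0.3123i - 0.2963j + 0.9023k
q3 · q2 · q1 = -0.3853 - 0.4453i - 0.7186j + 0.3701k
q4 · q3 · q2 · q1 = -0.0107 - 0.823i - 0.1933j + 0.5341k
-0.0107 - 0.823i - 0.1933j + 0.5341k


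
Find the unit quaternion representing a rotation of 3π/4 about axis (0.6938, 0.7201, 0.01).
0.3827 + 0.641i + 0.6653j + 0.0092k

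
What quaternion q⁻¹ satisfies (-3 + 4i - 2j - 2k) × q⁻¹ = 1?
-0.0909 - 0.1212i + 0.0606j + 0.0606k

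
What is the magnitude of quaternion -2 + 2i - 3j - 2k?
√21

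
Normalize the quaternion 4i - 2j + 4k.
0.6667i - 0.3333j + 0.6667k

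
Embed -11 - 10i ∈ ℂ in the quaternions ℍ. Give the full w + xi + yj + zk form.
-11 - 10i + 0j + 0k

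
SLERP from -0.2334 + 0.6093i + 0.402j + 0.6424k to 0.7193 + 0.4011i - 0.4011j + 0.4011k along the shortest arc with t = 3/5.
0.4173 + 0.6307i - 0.0864j + 0.6485k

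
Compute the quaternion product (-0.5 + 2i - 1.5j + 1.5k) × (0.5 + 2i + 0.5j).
-3.5 - 0.75i + 2j + 4.75k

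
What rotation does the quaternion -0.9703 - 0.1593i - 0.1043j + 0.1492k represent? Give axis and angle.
axis = (-0.6585, -0.4312, 0.6168), θ = 332°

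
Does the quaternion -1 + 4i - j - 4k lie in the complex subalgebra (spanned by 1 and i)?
No. The quaternion -1 + 4i - j - 4k has j-coefficient y = -1 and k-coefficient z = -4, not both zero, so it does not lie in the complex subalgebra spanned by 1 and i.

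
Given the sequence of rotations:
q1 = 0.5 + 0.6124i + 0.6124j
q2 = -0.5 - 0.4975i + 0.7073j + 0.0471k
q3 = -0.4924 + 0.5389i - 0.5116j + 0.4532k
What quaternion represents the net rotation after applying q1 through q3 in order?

q2 · q1 = -0.3785 - 0.5838i + 0.0763j - 0.7143k
q3 · q2 · q1 = 0.8637 + 0.4143i + 0.2764j - 0.0774k
0.8637 + 0.4143i + 0.2764j - 0.0774k


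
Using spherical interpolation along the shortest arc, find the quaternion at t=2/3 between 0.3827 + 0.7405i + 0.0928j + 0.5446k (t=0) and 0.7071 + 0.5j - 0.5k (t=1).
0.7887 + 0.361i + 0.471j - 0.1603k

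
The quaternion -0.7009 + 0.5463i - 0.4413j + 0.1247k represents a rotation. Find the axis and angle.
axis = (0.7659, -0.6187, 0.1748), θ = 269°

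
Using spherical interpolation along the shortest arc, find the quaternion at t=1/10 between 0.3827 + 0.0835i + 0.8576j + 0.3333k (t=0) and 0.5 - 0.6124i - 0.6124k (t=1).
0.2995 + 0.1739i + 0.8396j + 0.4184k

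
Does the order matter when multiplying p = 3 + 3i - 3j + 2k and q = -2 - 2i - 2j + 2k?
Yes: pq = -10 - 14i - 10j - 10k ≠ -10 - 10i + 10j + 14k = qp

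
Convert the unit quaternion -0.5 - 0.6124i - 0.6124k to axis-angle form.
axis = (-√2/2, 0, -√2/2), θ = 4π/3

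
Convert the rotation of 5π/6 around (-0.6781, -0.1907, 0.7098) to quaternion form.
0.2588 - 0.655i - 0.1842j + 0.6856k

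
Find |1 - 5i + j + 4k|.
√43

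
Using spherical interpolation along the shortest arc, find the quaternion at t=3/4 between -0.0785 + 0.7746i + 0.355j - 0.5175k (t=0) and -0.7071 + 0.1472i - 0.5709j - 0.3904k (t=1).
-0.6499 + 0.3993i - 0.3791j - 0.5239k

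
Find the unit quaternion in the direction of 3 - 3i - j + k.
0.6708 - 0.6708i - 0.2236j + 0.2236k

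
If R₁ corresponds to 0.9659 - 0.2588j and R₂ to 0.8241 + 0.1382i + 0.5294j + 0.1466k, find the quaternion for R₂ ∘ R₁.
0.933 + 0.1714i + 0.2981j + 0.1058k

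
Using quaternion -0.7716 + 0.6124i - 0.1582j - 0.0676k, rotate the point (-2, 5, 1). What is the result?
(-3.211, 2.349, -3.765)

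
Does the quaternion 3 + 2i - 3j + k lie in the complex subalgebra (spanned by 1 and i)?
No. The quaternion 3 + 2i - 3j + k has j-coefficient y = -3 and k-coefficient z = 1, not both zero, so it does not lie in the complex subalgebra spanned by 1 and i.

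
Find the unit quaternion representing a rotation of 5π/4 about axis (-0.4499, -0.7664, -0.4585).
-0.3827 - 0.4157i - 0.7081j - 0.4236k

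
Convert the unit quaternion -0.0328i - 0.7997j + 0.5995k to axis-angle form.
axis = (-0.0328, -0.7997, 0.5995), θ = π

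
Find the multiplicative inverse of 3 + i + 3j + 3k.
0.1071 - 0.0357i - 0.1071j - 0.1071k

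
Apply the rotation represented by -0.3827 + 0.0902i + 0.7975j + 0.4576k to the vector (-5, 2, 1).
(3.914, 2.961, -2.431)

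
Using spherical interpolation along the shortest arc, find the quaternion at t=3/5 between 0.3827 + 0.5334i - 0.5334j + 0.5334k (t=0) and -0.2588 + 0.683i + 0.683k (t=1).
0.0021 + 0.6866i - 0.2392j + 0.6866k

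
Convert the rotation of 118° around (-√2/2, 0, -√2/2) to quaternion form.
0.515 - 0.6061i - 0.6061k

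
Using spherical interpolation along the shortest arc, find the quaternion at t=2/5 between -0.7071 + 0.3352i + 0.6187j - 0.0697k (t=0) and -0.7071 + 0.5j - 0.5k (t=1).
-0.7352 + 0.2082i + 0.5936j - 0.2526k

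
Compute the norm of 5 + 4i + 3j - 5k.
√75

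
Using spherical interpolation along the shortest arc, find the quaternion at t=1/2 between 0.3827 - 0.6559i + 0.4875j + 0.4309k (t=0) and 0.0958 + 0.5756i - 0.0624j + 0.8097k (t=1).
0.2006 - 0.8612i + 0.3846j - 0.2649k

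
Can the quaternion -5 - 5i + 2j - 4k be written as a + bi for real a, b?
No. The quaternion -5 - 5i + 2j - 4k has j-coefficient y = 2 and k-coefficient z = -4, not both zero, so it does not lie in the complex subalgebra spanned by 1 and i.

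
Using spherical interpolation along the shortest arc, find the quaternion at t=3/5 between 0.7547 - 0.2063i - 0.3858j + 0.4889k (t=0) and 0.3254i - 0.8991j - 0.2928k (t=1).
0.4134 + 0.136i - 0.8993j + 0.0437k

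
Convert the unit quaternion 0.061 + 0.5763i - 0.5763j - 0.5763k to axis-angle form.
axis = (√3/3, -√3/3, -√3/3), θ = 173°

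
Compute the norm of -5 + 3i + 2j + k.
√39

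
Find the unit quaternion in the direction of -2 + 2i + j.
-0.6667 + 0.6667i + 0.3333j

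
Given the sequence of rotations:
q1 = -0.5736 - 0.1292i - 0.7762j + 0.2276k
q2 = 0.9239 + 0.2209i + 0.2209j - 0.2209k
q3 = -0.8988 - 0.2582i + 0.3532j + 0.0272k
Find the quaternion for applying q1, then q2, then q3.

q2 · q1 = -0.2797 - 0.3673i - 0.8656j + 0.1941k
q3 · q2 · q1 = 0.457 + 0.4944i + 0.7193j + 0.1712k
0.457 + 0.4944i + 0.7193j + 0.1712k


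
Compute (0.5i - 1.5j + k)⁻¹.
-0.1429i + 0.4286j - 0.2857k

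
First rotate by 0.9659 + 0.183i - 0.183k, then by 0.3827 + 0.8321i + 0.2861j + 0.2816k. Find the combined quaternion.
0.2689 + 0.8214i + 0.4802j + 0.1496k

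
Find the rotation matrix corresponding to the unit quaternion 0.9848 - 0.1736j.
[[0.9397, 0, -0.3419], [0, 1, 0], [0.3419, 0, 0.9397]]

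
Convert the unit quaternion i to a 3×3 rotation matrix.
[[1, 0, 0], [0, -1, 0], [0, 0, -1]]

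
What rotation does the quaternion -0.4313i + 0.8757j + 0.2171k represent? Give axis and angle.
axis = (-0.4313, 0.8757, 0.2171), θ = π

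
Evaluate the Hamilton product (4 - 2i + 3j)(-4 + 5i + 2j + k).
-12 + 31i - 2j - 15k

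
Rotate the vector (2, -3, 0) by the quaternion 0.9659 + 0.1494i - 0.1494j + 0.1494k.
(2.821, -2.244, -0.065)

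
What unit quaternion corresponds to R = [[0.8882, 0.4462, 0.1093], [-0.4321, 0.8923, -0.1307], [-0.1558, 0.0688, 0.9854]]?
0.9703 + 0.0514i + 0.0683j - 0.2263k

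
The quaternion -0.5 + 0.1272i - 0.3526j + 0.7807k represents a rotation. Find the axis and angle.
axis = (0.1469, -0.4071, 0.9015), θ = 4π/3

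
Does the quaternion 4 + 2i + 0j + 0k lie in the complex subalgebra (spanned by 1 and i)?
Yes. The quaternion 4 + 2i has j- and k-coefficients y = z = 0, so it lies in the complex subalgebra spanned by 1 and i.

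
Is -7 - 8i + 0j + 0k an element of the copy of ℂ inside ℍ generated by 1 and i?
Yes. The quaternion -7 - 8i has j- and k-coefficients y = z = 0, so it lies in the complex subalgebra spanned by 1 and i.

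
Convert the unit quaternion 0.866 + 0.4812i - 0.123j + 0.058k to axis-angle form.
axis = (0.9623, -0.246, 0.116), θ = π/3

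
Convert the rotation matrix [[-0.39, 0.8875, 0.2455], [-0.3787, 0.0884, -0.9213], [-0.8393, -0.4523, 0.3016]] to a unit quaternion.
-0.5 - 0.2345i - 0.5424j + 0.6331k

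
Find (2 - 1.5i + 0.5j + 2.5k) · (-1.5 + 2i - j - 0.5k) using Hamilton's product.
1.75 + 8.5i + 1.5j - 4.25k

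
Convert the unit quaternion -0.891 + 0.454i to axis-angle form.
axis = (1, 0, 0), θ = 306°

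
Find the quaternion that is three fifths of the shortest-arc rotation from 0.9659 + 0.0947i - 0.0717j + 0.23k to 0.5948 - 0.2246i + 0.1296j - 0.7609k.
0.8972 - 0.1118i + 0.0561j - 0.4235k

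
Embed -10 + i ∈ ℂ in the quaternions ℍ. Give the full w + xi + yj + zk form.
-10 + i + 0j + 0k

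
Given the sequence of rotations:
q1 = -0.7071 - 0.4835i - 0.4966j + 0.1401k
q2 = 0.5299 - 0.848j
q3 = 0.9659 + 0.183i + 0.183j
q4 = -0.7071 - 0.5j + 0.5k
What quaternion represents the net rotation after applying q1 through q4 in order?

q2 · q1 = -0.7958 - 0.375i + 0.3365j - 0.3358k
q3 · q2 · q1 = -0.7616 - 0.5693i + 0.2408j - 0.1941k
q4 · q3 · q2 · q1 = 0.756 + 0.3792i - 0.0741j - 0.5282k
0.756 + 0.3792i - 0.0741j - 0.5282k


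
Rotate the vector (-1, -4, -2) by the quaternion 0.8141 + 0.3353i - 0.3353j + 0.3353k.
(3.175, -0.981, -3.156)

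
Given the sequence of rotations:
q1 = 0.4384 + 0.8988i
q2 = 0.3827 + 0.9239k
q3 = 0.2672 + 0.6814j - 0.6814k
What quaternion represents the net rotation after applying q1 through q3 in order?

q2 · q1 = 0.1678 + 0.344i + 0.8304j + 0.405k
q3 · q2 · q1 = -0.245 + 0.9337i + 0.1018j - 0.2405k
-0.245 + 0.9337i + 0.1018j - 0.2405k


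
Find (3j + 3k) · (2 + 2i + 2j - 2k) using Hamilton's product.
-12i + 12j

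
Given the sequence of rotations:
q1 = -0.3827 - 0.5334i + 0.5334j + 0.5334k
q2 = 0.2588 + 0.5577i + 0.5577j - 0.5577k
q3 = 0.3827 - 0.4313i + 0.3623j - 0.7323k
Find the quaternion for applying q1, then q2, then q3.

q2 · q1 = 0.1984 + 0.2435i - 0.0754j + 0.9464k
q3 · q2 · q1 = 0.9013 + 0.2953i + 0.2729j + 0.1612k
0.9013 + 0.2953i + 0.2729j + 0.1612k


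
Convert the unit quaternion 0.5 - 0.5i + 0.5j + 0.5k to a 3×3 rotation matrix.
[[0, -1, 0], [0, 0, 1], [-1, 0, 0]]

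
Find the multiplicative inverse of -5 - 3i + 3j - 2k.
-0.1064 + 0.0638i - 0.0638j + 0.0426k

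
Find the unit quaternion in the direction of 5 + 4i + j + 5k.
0.6108 + 0.4887i + 0.1222j + 0.6108k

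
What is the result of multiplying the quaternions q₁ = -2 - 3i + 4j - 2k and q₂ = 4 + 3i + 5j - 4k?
-27 - 24i - 12j - 27k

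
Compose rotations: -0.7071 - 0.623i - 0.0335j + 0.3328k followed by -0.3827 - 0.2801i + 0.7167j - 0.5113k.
0.2903 + 0.6579i - 0.0822j + 0.6901k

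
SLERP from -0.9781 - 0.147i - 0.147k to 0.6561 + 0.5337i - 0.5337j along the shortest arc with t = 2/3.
-0.819 - 0.4299i + 0.3763j - 0.0536k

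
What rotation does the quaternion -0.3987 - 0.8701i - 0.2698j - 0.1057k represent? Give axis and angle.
axis = (-0.9488, -0.2942, -0.1153), θ = 227°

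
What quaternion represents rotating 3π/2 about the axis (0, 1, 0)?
-0.7071 + 0.7071j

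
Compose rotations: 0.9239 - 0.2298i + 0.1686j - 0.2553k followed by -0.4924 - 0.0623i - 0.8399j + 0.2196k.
-0.2716 + 0.233i - 0.9254j + 0.1251k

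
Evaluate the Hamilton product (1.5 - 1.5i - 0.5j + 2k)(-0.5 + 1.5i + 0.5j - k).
3.75 + 2.5i + 2.5j - 2.5k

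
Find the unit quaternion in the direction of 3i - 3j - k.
0.6882i - 0.6882j - 0.2294k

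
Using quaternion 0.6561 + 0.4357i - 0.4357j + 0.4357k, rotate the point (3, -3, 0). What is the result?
(3.576, -0.146, 2.278)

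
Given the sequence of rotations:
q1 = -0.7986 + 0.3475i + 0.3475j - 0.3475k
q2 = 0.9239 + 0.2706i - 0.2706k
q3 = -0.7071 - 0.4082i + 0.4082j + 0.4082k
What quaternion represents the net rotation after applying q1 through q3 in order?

q2 · q1 = -0.9259 + 0.199i + 0.3211j - 0.0109k
q3 · q2 · q1 = 0.6093 + 0.1017i - 0.5282j - 0.5825k
0.6093 + 0.1017i - 0.5282j - 0.5825k


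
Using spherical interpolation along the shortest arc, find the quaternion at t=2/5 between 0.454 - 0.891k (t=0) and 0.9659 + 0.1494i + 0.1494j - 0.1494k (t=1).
0.744 + 0.0684i + 0.0684j - 0.6611k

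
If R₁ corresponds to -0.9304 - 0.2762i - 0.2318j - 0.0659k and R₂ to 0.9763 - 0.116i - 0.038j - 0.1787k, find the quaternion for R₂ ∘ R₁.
-0.961 - 0.2006i - 0.1492j + 0.1183k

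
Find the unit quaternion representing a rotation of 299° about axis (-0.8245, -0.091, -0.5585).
-0.8616 - 0.4185i - 0.0462j - 0.2835k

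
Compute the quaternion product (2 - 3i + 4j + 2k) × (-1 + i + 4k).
-7 + 21i + 10j + 2k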